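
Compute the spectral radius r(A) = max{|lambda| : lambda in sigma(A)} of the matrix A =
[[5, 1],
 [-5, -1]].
r(A) = 4

The eigenvalues of A are the roots of its characteristic polynomial. With M = A (coefficients from the trace and determinant):
  p(λ) = det(λ I - M) = λ^2 - 4λ.
For λ^2 - 4λ the discriminant is 16. It is a perfect square (4^2), so the roots are rational: λ = (4 ± 4)/2 = 4, 0.
Thus the eigenvalues (to 4 decimals) are 4 (modulus 4); 0 (modulus 0). The spectral radius is the largest modulus: r(A) = 4. (Cross-check: r(A) ≤ ||A||_2 ≈ 7.2111; equality holds whenever A is normal, though it can also hold for some non-normal A.)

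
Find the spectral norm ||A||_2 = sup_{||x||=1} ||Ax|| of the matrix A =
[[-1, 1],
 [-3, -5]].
||A||_2 = sqrt((36 + sqrt(1040))/2) ≈ 5.8416 (= sqrt(largest eigenvalue of A^T A))

||A||_2 = sigma_max(A) = sqrt(lambda_max(A^T A)). Form the symmetric matrix M = A^T A =
[[10, 14],
 [14, 26]].
Its characteristic polynomial (trace, determinant of M give the coefficients) is
  p(λ) = det(λ I - M) = λ^2 - 36λ + 64.
For λ^2 - 36λ + 64 the discriminant is 1040. It is nonnegative but not a perfect square, so the roots are real and irrational: λ = (36 ± sqrt(1040))/2 ≈ 34.1245, 1.8755.
So the eigenvalues of A^T A are ≈ 1.8755, 34.1245 (all ≥ 0, as they must be for A^T A). The largest is λ_max = (36 + sqrt(1040))/2 ≈ 34.1245, hence ||A||_2 = sqrt(λ_max) = sqrt((36 + sqrt(1040))/2) ≈ 5.8416.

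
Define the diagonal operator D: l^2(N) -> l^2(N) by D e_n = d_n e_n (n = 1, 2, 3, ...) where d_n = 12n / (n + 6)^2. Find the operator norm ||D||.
||D|| = 1/2 (attained at n = 6)

For D diagonal, ||D|| = sup_n |d_n|. Treat f(x) = 12x / (x + 6)^2 for real x > 0. By the quotient rule, f'(x) = 12(6 - x)/(x + 6)^3, which is positive for x < 6 and negative for x > 6. So f has a unique maximum at x = 6, and since 6 is a positive integer, the supremum over n ≥ 1 is attained at n = 6: d_6 = 12·6/(6 + 6)^2 = 12·6/144 = 1/2. Hence ||D|| = 1/2.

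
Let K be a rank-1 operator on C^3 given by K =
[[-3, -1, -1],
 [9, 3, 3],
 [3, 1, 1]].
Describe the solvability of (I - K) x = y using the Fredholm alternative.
(I - K) is singular (det(I - K) = 0, i.e. 1 ∈ sigma(K)). (I - K) x = y is solvable iff y ⊥ ker((I - K)^*) = span{(-3, -1, -1)}, i.e. iff -3y_1 - y_2 - y_3 = 0. When solvable, the solutions are x = y + c·(1, -3, -1), c arbitrary (ker(I - K) = span{(1, -3, -1)}, dimension 1).

K has rank 1, so it is an outer product K = u v^T: every row of K is a multiple of one row vector. Reading off the entries, u = (1, -3, -1) and v = (-3, -1, -1) (row i of K equals u_i·v^T). A rank-one matrix u v^T satisfies K u = u (v·u) and kills the (2)-dimensional subspace v^⊥, so its characteristic polynomial is lambda^2 (lambda - v·u) with v·u = tr K = 1. Hence the eigenvalues of I - K are 1 (multiplicity 2) and 1 - (1) = 0, so det(I - K) = 0. (Direct check: I - K =
[[4, 1, 1],
 [-9, -2, -3],
 [-3, -1, 0]]
has determinant 0.) So 1 is an eigenvalue of K and (I - K) is not invertible. The finite-dimensional Fredholm alternative says: either (I - K) is invertible, or ker(I - K) ≠ {0} and then range(I - K) = ker((I - K)^*)^⊥, with dim ker(I - K) = dim ker((I - K)^*). We are in the second case, so we need both kernels. Kernel of I - K: (I - K) u = u - u (v·u) = u - u = 0, so ker(I - K) = span{u} = span{(1, -3, -1)} (it is exactly 1-dimensional because rank(I - K) = 2). Kernel of the adjoint: K is real, so (I - K)^* = I - K^T = I - v u^T, and (I - v u^T) v = v - v (u·v) = 0; hence ker((I - K)^*) = span{v} = span{(-3, -1, -1)}. Therefore (I - K) x = y is solvable iff <y, v> = 0, i.e. iff -3y_1 - y_2 - y_3 = 0. When this holds, K y = u (v·y) = 0, so (I - K) y = y and x = y is a particular solution; the full solution set is the line x = y + c·u = y + c·(1, -3, -1), c ∈ C.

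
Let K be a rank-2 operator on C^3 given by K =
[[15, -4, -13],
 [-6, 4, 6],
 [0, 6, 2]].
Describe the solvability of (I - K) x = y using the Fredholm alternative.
(I - K) is invertible (det(I - K) = 18 ≠ 0), so for every y in C^3 the equation (I - K) x = y has a unique solution.

K has rank 2 and factors as K = U V^T = u1 v1^T + u2 v2^T with u1 = (3, -2, -2), v1 = (3, -2, -3), u2 = (-2, 0, -2), v2 = (-3, -1, 2) (multiplying out reproduces the displayed K). The nonzero eigenvalues of U V^T coincide with those of the 2 x 2 matrix G = V^T U = [[v1·u1, v1·u2], [v2·u1, v2·u2]] = [[19, 0], [-11, 2]], and by the Sylvester determinant identity det(I_3 - U V^T) = det(I_2 - V^T U) = det([[-18, 0], [11, -1]]) = (-18)(-1) - (0)(11) = 18. (Direct check: I - K =
[[-14, 4, 13],
 [6, -3, -6],
 [0, -6, -1]]
has determinant 18.) The finite-dimensional Fredholm alternative says: either (I - K) is invertible, or ker(I - K) ≠ {0} and then range(I - K) = ker((I - K)^*)^⊥, with dim ker(I - K) = dim ker((I - K)^*). Since det(I - K) ≠ 0, 1 is not an eigenvalue of K and ker(I - K) = {0}, so we are in the first case: for every y there is a unique x = (I - K)^(-1) y. (Explicitly, by the Woodbury identity, (I - U V^T)^(-1) = I + U (I_2 - G)^(-1) V^T.)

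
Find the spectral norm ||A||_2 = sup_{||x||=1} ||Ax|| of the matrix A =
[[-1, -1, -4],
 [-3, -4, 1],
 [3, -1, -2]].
||A||_2 = sqrt((36 + sqrt(504))/2) ≈ 5.406 (= sqrt(largest eigenvalue of A^T A))

||A||_2 = sigma_max(A) = sqrt(lambda_max(A^T A)). Form the symmetric matrix M = A^T A =
[[19, 10, -5],
 [10, 18, 2],
 [-5, 2, 21]].
Its characteristic polynomial (trace, sum of principal 2x2 minors, determinant of M give the coefficients) is
  p(λ) = det(λ I - M) = λ^3 - 58λ^2 + 990λ - 4356.
By the rational root theorem any rational root is an integer divisor of 4356. Testing λ = 22: p(22) = 10648 - 28072 + 21780 - 4356 = 0, so λ = 22 is a root. Dividing out (λ - 22) leaves p(λ) = (λ - 22)(λ^2 - 36λ + 198). For λ^2 - 36λ + 198 the discriminant is 504. It is nonnegative but not a perfect square, so the roots are real and irrational: λ = (36 ± sqrt(504))/2 ≈ 29.225, 6.775.
So the eigenvalues of A^T A are ≈ 6.775, 22, 29.225 (all ≥ 0, as they must be for A^T A). The largest is λ_max = (36 + sqrt(504))/2 ≈ 29.225, hence ||A||_2 = sqrt(λ_max) = sqrt((36 + sqrt(504))/2) ≈ 5.406.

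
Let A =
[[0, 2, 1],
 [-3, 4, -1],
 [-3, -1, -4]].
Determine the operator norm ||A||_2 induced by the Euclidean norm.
||A||_2 ≈ 5.9177 (= sqrt(largest eigenvalue of A^T A))

||A||_2 = sigma_max(A) = sqrt(lambda_max(A^T A)). Form the symmetric matrix M = A^T A =
[[18, -9, 15],
 [-9, 21, 2],
 [15, 2, 18]].
Its characteristic polynomial (trace, sum of principal 2x2 minors, determinant of M give the coefficients) is
  p(λ) = det(λ I - M) = λ^3 - 57λ^2 + 770λ - 9.
No integer candidate from the rational root theorem (±divisors of 9) is a root, so the roots are irrational. The cubic discriminant is Δ = 100641145 > 0, so there are three distinct real roots. p(0) = -9 and p(1) = 705 have opposite signs, so a root lies in (0, 1); Newton's method refines it to λ ≈ 0.0117. p(21) = 285 and p(22) = -9 have opposite signs, so a root lies in (21, 22); Newton's method refines it to λ ≈ 21.9686. p(35) = -9 and p(36) = 495 have opposite signs, so a root lies in (35, 36); Newton's method refines it to λ ≈ 35.0197. Check (Vieta): the three roots sum to 57, matching tr M = 57.
So the eigenvalues of A^T A are ≈ 0.0117, 21.9686, 35.0197 (all ≥ 0, as they must be for A^T A). The largest is λ_max ≈ 35.0197, hence ||A||_2 = sqrt(λ_max) ≈ 5.9177.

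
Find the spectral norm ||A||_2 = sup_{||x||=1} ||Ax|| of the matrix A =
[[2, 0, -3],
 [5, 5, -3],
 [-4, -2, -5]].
||A||_2 ≈ 8.455 (= sqrt(largest eigenvalue of A^T A))

||A||_2 = sigma_max(A) = sqrt(lambda_max(A^T A)). Form the symmetric matrix M = A^T A =
[[45, 33, -1],
 [33, 29, -5],
 [-1, -5, 43]].
Its characteristic polynomial (trace, sum of principal 2x2 minors, determinant of M give the coefficients) is
  p(λ) = det(λ I - M) = λ^3 - 117λ^2 + 3372λ - 8464.
No integer candidate from the rational root theorem (±divisors of 8464) is a root, so the roots are irrational. The cubic discriminant is Δ = 6233496912 > 0, so there are three distinct real roots. p(2) = -2180 and p(3) = 626 have opposite signs, so a root lies in (2, 3); Newton's method refines it to λ ≈ 2.77. p(42) = 860 and p(43) = -294 have opposite signs, so a root lies in (42, 43); Newton's method refines it to λ ≈ 42.7435. p(71) = -938 and p(72) = 1040 have opposite signs, so a root lies in (71, 72); Newton's method refines it to λ ≈ 71.4865. Check (Vieta): the three roots sum to 117, matching tr M = 117.
So the eigenvalues of A^T A are ≈ 2.77, 42.7435, 71.4865 (all ≥ 0, as they must be for A^T A). The largest is λ_max ≈ 71.4865, hence ||A||_2 = sqrt(λ_max) ≈ 8.455.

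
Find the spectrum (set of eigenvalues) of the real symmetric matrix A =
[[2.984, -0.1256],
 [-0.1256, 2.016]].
sigma(A) ≈ {2, 3}

A is real symmetric, so its spectrum consists of real eigenvalues. Expanding the characteristic polynomial of the displayed matrix gives
  det(λ I - A) = p(λ) = λ^2 + (-5)λ + (6).
Solving p(λ) = 0 yields eigenvalues ≈ 2, 3. (A is shown rounded to 4 decimals, so these recover the underlying integer eigenvalues to within that precision.)
Verification: the trace of A = 5 equals the sum of eigenvalues 5, and det(A) ≈ 6.0000 matches the eigenvalue product 6.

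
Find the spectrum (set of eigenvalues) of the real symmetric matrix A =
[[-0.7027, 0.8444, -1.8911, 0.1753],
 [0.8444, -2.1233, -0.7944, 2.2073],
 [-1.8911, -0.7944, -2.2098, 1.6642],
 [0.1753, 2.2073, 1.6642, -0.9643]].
sigma(A) ≈ {-5, -3, 1} (1 with multiplicity 2)

A is real symmetric, so its spectrum consists of real eigenvalues. Expanding the characteristic polynomial of the displayed matrix gives
  det(λ I - A) = p(λ) = λ^4 + (6)λ^3 + (0)λ^2 + (-22)λ + (15).
Solving p(λ) = 0 yields eigenvalues ≈ -5, -3, 1, 1. (A is shown rounded to 4 decimals, so these recover the underlying integer eigenvalues to within that precision.)
Verification: the trace of A = -6 equals the sum of eigenvalues -6, and det(A) ≈ 15.0001 matches the eigenvalue product 15.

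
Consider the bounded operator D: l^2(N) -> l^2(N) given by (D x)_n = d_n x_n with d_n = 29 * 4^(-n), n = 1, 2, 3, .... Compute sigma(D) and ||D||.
sigma(D) = {29 * 4^(-n) : n ≥ 1} ∪ {0}; ||D|| = 29/4

A bounded diagonal operator on l^2 with diagonal entries d_n has spectrum equal to the closure of {d_n : n ≥ 1}: every d_n is an eigenvalue (with eigenvector e_n), so {d_n} ⊂ sigma(D); the spectrum is closed, so its closure is too; and for lambda not in the closure, (D - lambda I) has bounded inverse (the diagonal entries 1/(d_n - lambda) are bounded). For our sequence d_n = 29 * 4^(-n), n = 1, 2, 3, ...:
  - {d_n} = {29 * 4^(-n) : n ≥ 1}; the only limit point is 0
  - closure = {29 * 4^(-n) : n ≥ 1} ∪ {0}
For the norm: a diagonal operator has ||D|| = sup_n |d_n|. Here d_n = 29 * 4^(-n) is positive and decreasing, so sup_n |d_n| = d_1 = 29/4. So ||D|| = 29/4.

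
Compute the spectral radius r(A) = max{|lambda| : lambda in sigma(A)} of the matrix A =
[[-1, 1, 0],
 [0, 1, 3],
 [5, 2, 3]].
r(A) ≈ 5.0771

The eigenvalues of A are the roots of its characteristic polynomial. With M = A (coefficients from the trace, the sum of principal 2x2 minors, and det A):
  p(λ) = det(λ I - M) = λ^3 - 3λ^2 - 7λ - 18.
No integer candidate from the rational root theorem (±divisors of 18) is a root, so the roots are irrational. The cubic discriminant is Δ = -15683 < 0, so there is one real root and a complex-conjugate pair. p(5) = -3 and p(6) = 48 have opposite signs, so a root lies in (5, 6); Newton's method refines it to λ ≈ 5.0771. Dividing out (λ - (5.0771)) leaves approximately λ^2 + 2.0771λ + 3.5454. For λ^2 + 2.0771λ + 3.5454 the discriminant is -9.8673. It is negative, so the remaining roots are the complex-conjugate pair λ ≈ -1.0385 ± 1.5706i. Their product equals the constant term, so |λ|^2 ≈ 3.5454 and |λ| ≈ 1.8829.
Thus the eigenvalues (to 4 decimals) are 5.0771 (modulus 5.0771); -1.0385 ± 1.5706i (modulus 1.8829). The spectral radius is the largest modulus: r(A) ≈ 5.0771. (Cross-check: r(A) ≤ ||A||_2 ≈ 6.4778; equality holds whenever A is normal, though it can also hold for some non-normal A.)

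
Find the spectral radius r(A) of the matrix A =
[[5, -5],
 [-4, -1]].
r(A) = (4 + sqrt(116))/2 ≈ 7.3852

The eigenvalues of A are the roots of its characteristic polynomial. With M = A (coefficients from the trace and determinant):
  p(λ) = det(λ I - M) = λ^2 - 4λ - 25.
For λ^2 - 4λ - 25 the discriminant is 116. It is nonnegative but not a perfect square, so the roots are real and irrational: λ = (4 ± sqrt(116))/2 ≈ 7.3852, -3.3852.
Thus the eigenvalues (to 4 decimals) are 7.3852 (modulus 7.3852); -3.3852 (modulus 3.3852). The spectral radius is the largest modulus: r(A) = (4 + sqrt(116))/2 ≈ 7.3852. (Cross-check: r(A) ≤ ||A||_2 ≈ 7.4699; equality holds whenever A is normal, though it can also hold for some non-normal A.)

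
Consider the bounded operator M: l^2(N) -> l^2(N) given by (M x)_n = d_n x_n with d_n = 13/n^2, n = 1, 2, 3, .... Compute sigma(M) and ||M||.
sigma(M) = {13/n^2 : n ≥ 1} ∪ {0}; ||M|| = 13

A bounded diagonal operator on l^2 with diagonal entries d_n has spectrum equal to the closure of {d_n : n ≥ 1}: every d_n is an eigenvalue (with eigenvector e_n), so {d_n} ⊂ sigma(M); the spectrum is closed, so its closure is too; and for lambda not in the closure, (M - lambda I) has bounded inverse (the diagonal entries 1/(d_n - lambda) are bounded). For our sequence d_n = 13/n^2, n = 1, 2, 3, ...:
  - {d_n} = {13/n^2 : n ≥ 1}; the only limit point is 0
  - closure = {13/n^2 : n ≥ 1} ∪ {0}
For the norm: a diagonal operator has ||M|| = sup_n |d_n|. Here d_n = 13/n^2 is positive and decreasing, so sup_n |d_n| = d_1 = 13. So ||M|| = 13.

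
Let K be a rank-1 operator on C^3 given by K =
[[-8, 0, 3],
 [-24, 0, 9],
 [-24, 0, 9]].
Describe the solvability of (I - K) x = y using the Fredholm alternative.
(I - K) is singular (det(I - K) = 0, i.e. 1 ∈ sigma(K)). (I - K) x = y is solvable iff y ⊥ ker((I - K)^*) = span{(-8, 0, 3)}, i.e. iff -8y_1 + 3y_3 = 0. When solvable, the solutions are x = y + c·(1, 3, 3), c arbitrary (ker(I - K) = span{(1, 3, 3)}, dimension 1).

K has rank 1, so it is an outer product K = u v^T: every row of K is a multiple of one row vector. Reading off the entries, u = (1, 3, 3) and v = (-8, 0, 3) (row i of K equals u_i·v^T). A rank-one matrix u v^T satisfies K u = u (v·u) and kills the (2)-dimensional subspace v^⊥, so its characteristic polynomial is lambda^2 (lambda - v·u) with v·u = tr K = 1. Hence the eigenvalues of I - K are 1 (multiplicity 2) and 1 - (1) = 0, so det(I - K) = 0. (Direct check: I - K =
[[9, 0, -3],
 [24, 1, -9],
 [24, 0, -8]]
has determinant 0.) So 1 is an eigenvalue of K and (I - K) is not invertible. The finite-dimensional Fredholm alternative says: either (I - K) is invertible, or ker(I - K) ≠ {0} and then range(I - K) = ker((I - K)^*)^⊥, with dim ker(I - K) = dim ker((I - K)^*). We are in the second case, so we need both kernels. Kernel of I - K: (I - K) u = u - u (v·u) = u - u = 0, so ker(I - K) = span{u} = span{(1, 3, 3)} (it is exactly 1-dimensional because rank(I - K) = 2). Kernel of the adjoint: K is real, so (I - K)^* = I - K^T = I - v u^T, and (I - v u^T) v = v - v (u·v) = 0; hence ker((I - K)^*) = span{v} = span{(-8, 0, 3)}. Therefore (I - K) x = y is solvable iff <y, v> = 0, i.e. iff -8y_1 + 3y_3 = 0. When this holds, K y = u (v·y) = 0, so (I - K) y = y and x = y is a particular solution; the full solution set is the line x = y + c·u = y + c·(1, 3, 3), c ∈ C.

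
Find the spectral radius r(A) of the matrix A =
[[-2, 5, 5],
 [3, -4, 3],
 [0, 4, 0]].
r(A) = 7

The eigenvalues of A are the roots of its characteristic polynomial. With M = A (coefficients from the trace, the sum of principal 2x2 minors, and det A):
  p(λ) = det(λ I - M) = λ^3 + 6λ^2 - 19λ - 84.
By the rational root theorem any rational root is an integer divisor of 84. Testing λ = 4: p(4) = 64 + 96 - 76 - 84 = 0, so λ = 4 is a root. Dividing out (λ - 4) leaves p(λ) = (λ - 4)(λ^2 + 10λ + 21). For λ^2 + 10λ + 21 the discriminant is 16. It is a perfect square (4^2), so the roots are rational: λ = (-10 ± 4)/2 = -3, -7.
Thus the eigenvalues (to 4 decimals) are -3 (modulus 3); -7 (modulus 7); 4 (modulus 4). The spectral radius is the largest modulus: r(A) = 7. (Cross-check: r(A) ≤ ||A||_2 ≈ 8.3884; equality holds whenever A is normal, though it can also hold for some non-normal A.)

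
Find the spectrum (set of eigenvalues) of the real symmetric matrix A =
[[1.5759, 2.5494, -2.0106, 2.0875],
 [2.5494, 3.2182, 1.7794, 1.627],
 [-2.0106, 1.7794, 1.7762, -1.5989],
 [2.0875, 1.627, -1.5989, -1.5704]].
sigma(A) ≈ {-3, -2, 4, 6}

A is real symmetric, so its spectrum consists of real eigenvalues. Expanding the characteristic polynomial of the displayed matrix gives
  det(λ I - A) = p(λ) = λ^4 + (-5)λ^3 + (-20)λ^2 + (59.999)λ + (144.0046).
Solving p(λ) = 0 yields eigenvalues ≈ -3, -2, 4, 6. (A is shown rounded to 4 decimals, so these recover the underlying integer eigenvalues to within that precision.)
Verification: the trace of A = 5 equals the sum of eigenvalues 5, and det(A) ≈ 144.0046 matches the eigenvalue product 144.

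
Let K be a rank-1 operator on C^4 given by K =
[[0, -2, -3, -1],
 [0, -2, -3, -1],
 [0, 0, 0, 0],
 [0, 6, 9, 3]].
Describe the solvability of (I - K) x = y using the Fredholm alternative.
(I - K) is singular (det(I - K) = 0, i.e. 1 ∈ sigma(K)). (I - K) x = y is solvable iff y ⊥ ker((I - K)^*) = span{(0, -2, -3, -1)}, i.e. iff -2y_2 - 3y_3 - y_4 = 0. When solvable, the solutions are x = y + c·(1, 1, 0, -3), c arbitrary (ker(I - K) = span{(1, 1, 0, -3)}, dimension 1).

K has rank 1, so it is an outer product K = u v^T: every row of K is a multiple of one row vector. Reading off the entries, u = (1, 1, 0, -3) and v = (0, -2, -3, -1) (row i of K equals u_i·v^T). A rank-one matrix u v^T satisfies K u = u (v·u) and kills the (3)-dimensional subspace v^⊥, so its characteristic polynomial is lambda^3 (lambda - v·u) with v·u = tr K = 1. Hence the eigenvalues of I - K are 1 (multiplicity 3) and 1 - (1) = 0, so det(I - K) = 0. (Direct check: I - K =
[[1, 2, 3, 1],
 [0, 3, 3, 1],
 [0, 0, 1, 0],
 [0, -6, -9, -2]]
has determinant 0.) So 1 is an eigenvalue of K and (I - K) is not invertible. The finite-dimensional Fredholm alternative says: either (I - K) is invertible, or ker(I - K) ≠ {0} and then range(I - K) = ker((I - K)^*)^⊥, with dim ker(I - K) = dim ker((I - K)^*). We are in the second case, so we need both kernels. Kernel of I - K: (I - K) u = u - u (v·u) = u - u = 0, so ker(I - K) = span{u} = span{(1, 1, 0, -3)} (it is exactly 1-dimensional because rank(I - K) = 3). Kernel of the adjoint: K is real, so (I - K)^* = I - K^T = I - v u^T, and (I - v u^T) v = v - v (u·v) = 0; hence ker((I - K)^*) = span{v} = span{(0, -2, -3, -1)}. Therefore (I - K) x = y is solvable iff <y, v> = 0, i.e. iff -2y_2 - 3y_3 - y_4 = 0. When this holds, K y = u (v·y) = 0, so (I - K) y = y and x = y is a particular solution; the full solution set is the line x = y + c·u = y + c·(1, 1, 0, -3), c ∈ C.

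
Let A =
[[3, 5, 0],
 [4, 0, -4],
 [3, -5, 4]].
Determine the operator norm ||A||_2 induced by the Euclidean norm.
||A||_2 ≈ 7.9433 (= sqrt(largest eigenvalue of A^T A))

||A||_2 = sigma_max(A) = sqrt(lambda_max(A^T A)). Form the symmetric matrix M = A^T A =
[[34, 0, -4],
 [0, 50, -20],
 [-4, -20, 32]].
Its characteristic polynomial (trace, sum of principal 2x2 minors, determinant of M give the coefficients) is
  p(λ) = det(λ I - M) = λ^3 - 116λ^2 + 3972λ - 40000.
No integer candidate from the rational root theorem (±divisors of 40000) is a root, so the roots are irrational. The cubic discriminant is Δ = 428941312 > 0, so there are three distinct real roots. p(18) = -256 and p(19) = 451 have opposite signs, so a root lies in (18, 19); Newton's method refines it to λ ≈ 18.3428. p(34) = 256 and p(35) = -205 have opposite signs, so a root lies in (34, 35); Newton's method refines it to λ ≈ 34.562. p(63) = -121 and p(64) = 1216 have opposite signs, so a root lies in (63, 64); Newton's method refines it to λ ≈ 63.0953. Check (Vieta): the three roots sum to 116, matching tr M = 116.
So the eigenvalues of A^T A are ≈ 18.3428, 34.562, 63.0953 (all ≥ 0, as they must be for A^T A). The largest is λ_max ≈ 63.0953, hence ||A||_2 = sqrt(λ_max) ≈ 7.9433.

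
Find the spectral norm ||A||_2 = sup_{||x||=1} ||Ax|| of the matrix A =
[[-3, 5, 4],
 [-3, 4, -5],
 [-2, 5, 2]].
||A||_2 ≈ 9.4326 (= sqrt(largest eigenvalue of A^T A))

||A||_2 = sigma_max(A) = sqrt(lambda_max(A^T A)). Form the symmetric matrix M = A^T A =
[[22, -37, -1],
 [-37, 66, 10],
 [-1, 10, 45]].
Its characteristic polynomial (trace, sum of principal 2x2 minors, determinant of M give the coefficients) is
  p(λ) = det(λ I - M) = λ^3 - 133λ^2 + 3942λ - 2209.
No integer candidate from the rational root theorem (±divisors of 2209) is a root, so the roots are irrational. The cubic discriminant is Δ = 29778126257 > 0, so there are three distinct real roots. p(0) = -2209 and p(1) = 1601 have opposite signs, so a root lies in (0, 1); Newton's method refines it to λ ≈ 0.5713. p(43) = 887 and p(44) = -1065 have opposite signs, so a root lies in (43, 44); Newton's method refines it to λ ≈ 43.4547. p(88) = -3793 and p(89) = 105 have opposite signs, so a root lies in (88, 89); Newton's method refines it to λ ≈ 88.9739. Check (Vieta): the three roots sum to 133, matching tr M = 133.
So the eigenvalues of A^T A are ≈ 0.5713, 43.4547, 88.9739 (all ≥ 0, as they must be for A^T A). The largest is λ_max ≈ 88.9739, hence ||A||_2 = sqrt(λ_max) ≈ 9.4326.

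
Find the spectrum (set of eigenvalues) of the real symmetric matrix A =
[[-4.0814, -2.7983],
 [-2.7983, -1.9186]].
sigma(A) ≈ {-6, 0}

A is real symmetric, so its spectrum consists of real eigenvalues. Expanding the characteristic polynomial of the displayed matrix gives
  det(λ I - A) = p(λ) = λ^2 + (6)λ + (0).
Solving p(λ) = 0 yields eigenvalues ≈ -6, 0. (A is shown rounded to 4 decimals, so these recover the underlying integer eigenvalues to within that precision.)
Verification: the trace of A = -6 equals the sum of eigenvalues -6, and det(A) ≈ 0.0001 matches the eigenvalue product 0.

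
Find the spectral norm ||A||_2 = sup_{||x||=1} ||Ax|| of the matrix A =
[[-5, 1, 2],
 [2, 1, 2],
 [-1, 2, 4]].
||A||_2 = sqrt((60 + sqrt(500))/2) ≈ 6.4172 (= sqrt(largest eigenvalue of A^T A))

||A||_2 = sigma_max(A) = sqrt(lambda_max(A^T A)). Form the symmetric matrix M = A^T A =
[[30, -5, -10],
 [-5, 6, 12],
 [-10, 12, 24]].
Its characteristic polynomial (trace, sum of principal 2x2 minors, determinant of M give the coefficients) is
  p(λ) = det(λ I - M) = λ^3 - 60λ^2 + 775λ.
The constant term is 0, so λ = 0 is a root. Dividing out λ leaves p(λ) = λ(λ^2 - 60λ + 775). For λ^2 - 60λ + 775 the discriminant is 500. It is nonnegative but not a perfect square, so the roots are real and irrational: λ = (60 ± sqrt(500))/2 ≈ 41.1803, 18.8197.
So the eigenvalues of A^T A are ≈ 0, 18.8197, 41.1803 (all ≥ 0, as they must be for A^T A). The largest is λ_max = (60 + sqrt(500))/2 ≈ 41.1803, hence ||A||_2 = sqrt(λ_max) = sqrt((60 + sqrt(500))/2) ≈ 6.4172.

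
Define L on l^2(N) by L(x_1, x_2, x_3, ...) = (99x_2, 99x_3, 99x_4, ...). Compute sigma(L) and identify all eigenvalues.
sigma(L) = closed disk {z in C : |z| ≤ 99}; sigma_p(L) = open disk {z in C : |z| < 99}

Note L = 99·V where V is the unit left shift (V x)_k = x_{k+1}; so sigma(L) = 99·sigma(V) and ||L|| = 99||V||. ||L x||^2 = 9801sum_{k≥2} |x_k|^2 ≤ 9801||x||^2, with equality on {x : x_1 = 0}, so ||L|| = 99. For any lambda with |lambda| < 99, set r = lambda/99 (|r| < 1); the vector x = (1, r, r^2, ...) is in l^2 and satisfies L x = 99(r, r^2, ...) = lambda x, so lambda is an eigenvalue. On the boundary |lambda| = 99 the geometric series diverges, so no l^2 eigenvector exists, but these lambda lie in the approximate point spectrum. Hence sigma(L) is the closed disk of radius 99 and sigma_p(L) is the open disk.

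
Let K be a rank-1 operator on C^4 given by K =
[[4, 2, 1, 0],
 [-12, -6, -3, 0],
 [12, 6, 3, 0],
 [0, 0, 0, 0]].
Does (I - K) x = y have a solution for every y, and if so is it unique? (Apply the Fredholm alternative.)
(I - K) is singular (det(I - K) = 0, i.e. 1 ∈ sigma(K)). (I - K) x = y is solvable iff y ⊥ ker((I - K)^*) = span{(4, 2, 1, 0)}, i.e. iff 4y_1 + 2y_2 + y_3 = 0. When solvable, the solutions are x = y + c·(1, -3, 3, 0), c arbitrary (ker(I - K) = span{(1, -3, 3, 0)}, dimension 1).

K has rank 1, so it is an outer product K = u v^T: every row of K is a multiple of one row vector. Reading off the entries, u = (1, -3, 3, 0) and v = (4, 2, 1, 0) (row i of K equals u_i·v^T). A rank-one matrix u v^T satisfies K u = u (v·u) and kills the (3)-dimensional subspace v^⊥, so its characteristic polynomial is lambda^3 (lambda - v·u) with v·u = tr K = 1. Hence the eigenvalues of I - K are 1 (multiplicity 3) and 1 - (1) = 0, so det(I - K) = 0. (Direct check: I - K =
[[-3, -2, -1, 0],
 [12, 7, 3, 0],
 [-12, -6, -2, 0],
 [0, 0, 0, 1]]
has determinant 0.) So 1 is an eigenvalue of K and (I - K) is not invertible. The finite-dimensional Fredholm alternative says: either (I - K) is invertible, or ker(I - K) ≠ {0} and then range(I - K) = ker((I - K)^*)^⊥, with dim ker(I - K) = dim ker((I - K)^*). We are in the second case, so we need both kernels. Kernel of I - K: (I - K) u = u - u (v·u) = u - u = 0, so ker(I - K) = span{u} = span{(1, -3, 3, 0)} (it is exactly 1-dimensional because rank(I - K) = 3). Kernel of the adjoint: K is real, so (I - K)^* = I - K^T = I - v u^T, and (I - v u^T) v = v - v (u·v) = 0; hence ker((I - K)^*) = span{v} = span{(4, 2, 1, 0)}. Therefore (I - K) x = y is solvable iff <y, v> = 0, i.e. iff 4y_1 + 2y_2 + y_3 = 0. When this holds, K y = u (v·y) = 0, so (I - K) y = y and x = y is a particular solution; the full solution set is the line x = y + c·u = y + c·(1, -3, 3, 0), c ∈ C.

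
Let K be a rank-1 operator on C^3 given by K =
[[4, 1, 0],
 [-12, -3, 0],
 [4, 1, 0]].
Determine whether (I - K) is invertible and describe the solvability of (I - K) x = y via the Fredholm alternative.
(I - K) is singular (det(I - K) = 0, i.e. 1 ∈ sigma(K)). (I - K) x = y is solvable iff y ⊥ ker((I - K)^*) = span{(4, 1, 0)}, i.e. iff 4y_1 + y_2 = 0. When solvable, the solutions are x = y + c·(1, -3, 1), c arbitrary (ker(I - K) = span{(1, -3, 1)}, dimension 1).

K has rank 1, so it is an outer product K = u v^T: every row of K is a multiple of one row vector. Reading off the entries, u = (1, -3, 1) and v = (4, 1, 0) (row i of K equals u_i·v^T). A rank-one matrix u v^T satisfies K u = u (v·u) and kills the (2)-dimensional subspace v^⊥, so its characteristic polynomial is lambda^2 (lambda - v·u) with v·u = tr K = 1. Hence the eigenvalues of I - K are 1 (multiplicity 2) and 1 - (1) = 0, so det(I - K) = 0. (Direct check: I - K =
[[-3, -1, 0],
 [12, 4, 0],
 [-4, -1, 1]]
has determinant 0.) So 1 is an eigenvalue of K and (I - K) is not invertible. The finite-dimensional Fredholm alternative says: either (I - K) is invertible, or ker(I - K) ≠ {0} and then range(I - K) = ker((I - K)^*)^⊥, with dim ker(I - K) = dim ker((I - K)^*). We are in the second case, so we need both kernels. Kernel of I - K: (I - K) u = u - u (v·u) = u - u = 0, so ker(I - K) = span{u} = span{(1, -3, 1)} (it is exactly 1-dimensional because rank(I - K) = 2). Kernel of the adjoint: K is real, so (I - K)^* = I - K^T = I - v u^T, and (I - v u^T) v = v - v (u·v) = 0; hence ker((I - K)^*) = span{v} = span{(4, 1, 0)}. Therefore (I - K) x = y is solvable iff <y, v> = 0, i.e. iff 4y_1 + y_2 = 0. When this holds, K y = u (v·y) = 0, so (I - K) y = y and x = y is a particular solution; the full solution set is the line x = y + c·u = y + c·(1, -3, 1), c ∈ C.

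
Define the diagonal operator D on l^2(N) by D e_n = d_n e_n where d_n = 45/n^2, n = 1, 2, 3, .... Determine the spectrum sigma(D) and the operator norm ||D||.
sigma(D) = {45/n^2 : n ≥ 1} ∪ {0}; ||D|| = 45

A bounded diagonal operator on l^2 with diagonal entries d_n has spectrum equal to the closure of {d_n : n ≥ 1}: every d_n is an eigenvalue (with eigenvector e_n), so {d_n} ⊂ sigma(D); the spectrum is closed, so its closure is too; and for lambda not in the closure, (D - lambda I) has bounded inverse (the diagonal entries 1/(d_n - lambda) are bounded). For our sequence d_n = 45/n^2, n = 1, 2, 3, ...:
  - {d_n} = {45/n^2 : n ≥ 1}; the only limit point is 0
  - closure = {45/n^2 : n ≥ 1} ∪ {0}
For the norm: a diagonal operator has ||D|| = sup_n |d_n|. Here d_n = 45/n^2 is positive and decreasing, so sup_n |d_n| = d_1 = 45. So ||D|| = 45.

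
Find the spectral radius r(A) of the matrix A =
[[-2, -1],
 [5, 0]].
r(A) = sqrt(5) ≈ 2.2361

The eigenvalues of A are the roots of its characteristic polynomial. With M = A (coefficients from the trace and determinant):
  p(λ) = det(λ I - M) = λ^2 + 2λ + 5.
For λ^2 + 2λ + 5 the discriminant is -16. It is negative, so the roots are the complex-conjugate pair λ = -1 ± (sqrt(16)/2) i ≈ -1 ± 2i. For a conjugate pair the product of the roots equals the constant term, so |λ|^2 = 5 and |λ| = sqrt(5) ≈ 2.2361.
Thus the eigenvalues (to 4 decimals) are -1 ± 2i (modulus 2.2361). The spectral radius is the largest modulus: r(A) = sqrt(5) ≈ 2.2361. (Cross-check: r(A) ≤ ||A||_2 ≈ 5.3983; equality holds whenever A is normal, though it can also hold for some non-normal A.)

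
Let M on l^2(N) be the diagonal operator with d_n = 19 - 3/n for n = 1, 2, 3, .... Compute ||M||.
||M|| = 19

For a diagonal operator on l^2 with entries d_n, ||M|| = sup_n |d_n|. Here d_1 = 16, d_2 = 35/2, ..., and d_n = 19 - 3/n increases monotonically toward 19. All terms lie in [16, 19), so |d_n| = d_n and the supremum is the limit 19, which is not attained by any individual d_n. Hence ||M|| = 19.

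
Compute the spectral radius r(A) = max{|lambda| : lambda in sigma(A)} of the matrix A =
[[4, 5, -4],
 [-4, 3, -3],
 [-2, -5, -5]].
r(A) ≈ 7.2269

The eigenvalues of A are the roots of its characteristic polynomial. With M = A (coefficients from the trace, the sum of principal 2x2 minors, and det A):
  p(λ) = det(λ I - M) = λ^3 - 2λ^2 - 26λ + 294.
No integer candidate from the rational root theorem (±divisors of 294) is a root, so the roots are irrational. The cubic discriminant is Δ = -1976172 < 0, so there is one real root and a complex-conjugate pair. p(-8) = -138 and p(-7) = 35 have opposite signs, so a root lies in (-8, -7); Newton's method refines it to λ ≈ -7.2269. Dividing out (λ - (-7.2269)) leaves approximately λ^2 - 9.2269λ + 40.6815. For λ^2 - 9.2269λ + 40.6815 the discriminant is -77.5907. It is negative, so the remaining roots are the complex-conjugate pair λ ≈ 4.6134 ± 4.4043i. Their product equals the constant term, so |λ|^2 ≈ 40.6815 and |λ| ≈ 6.3782.
Thus the eigenvalues (to 4 decimals) are -7.2269 (modulus 7.2269); 4.6134 ± 4.4043i (modulus 6.3782). The spectral radius is the largest modulus: r(A) ≈ 7.2269. (Cross-check: r(A) ≤ ||A||_2 ≈ 8.2995; equality holds whenever A is normal, though it can also hold for some non-normal A.)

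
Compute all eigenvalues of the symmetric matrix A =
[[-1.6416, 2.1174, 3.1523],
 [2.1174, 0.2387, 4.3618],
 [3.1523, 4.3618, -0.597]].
sigma(A) ≈ {-5, -3, 6}

A is real symmetric, so its spectrum consists of real eigenvalues. Expanding the characteristic polynomial of the displayed matrix gives
  det(λ I - A) = p(λ) = λ^3 + (2)λ^2 + (-33)λ + (-89.9977).
Solving p(λ) = 0 yields eigenvalues ≈ -5, -3, 6. (A is shown rounded to 4 decimals, so these recover the underlying integer eigenvalues to within that precision.)
Verification: the trace of A = -2 equals the sum of eigenvalues -2, and det(A) ≈ 89.9977 matches the eigenvalue product 90.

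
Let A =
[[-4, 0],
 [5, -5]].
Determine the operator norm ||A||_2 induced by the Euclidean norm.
||A||_2 = sqrt((66 + sqrt(2756))/2) ≈ 7.6973 (= sqrt(largest eigenvalue of A^T A))

||A||_2 = sigma_max(A) = sqrt(lambda_max(A^T A)). Form the symmetric matrix M = A^T A =
[[41, -25],
 [-25, 25]].
Its characteristic polynomial (trace, determinant of M give the coefficients) is
  p(λ) = det(λ I - M) = λ^2 - 66λ + 400.
For λ^2 - 66λ + 400 the discriminant is 2756. It is nonnegative but not a perfect square, so the roots are real and irrational: λ = (66 ± sqrt(2756))/2 ≈ 59.2488, 6.7512.
So the eigenvalues of A^T A are ≈ 6.7512, 59.2488 (all ≥ 0, as they must be for A^T A). The largest is λ_max = (66 + sqrt(2756))/2 ≈ 59.2488, hence ||A||_2 = sqrt(λ_max) = sqrt((66 + sqrt(2756))/2) ≈ 7.6973.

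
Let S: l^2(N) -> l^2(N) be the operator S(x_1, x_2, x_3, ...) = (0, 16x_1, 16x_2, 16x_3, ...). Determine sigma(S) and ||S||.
sigma(S) = closed disk {z in C : |z| ≤ 16}; ||S|| = 16

Note S = 16·U where U is the unit right shift (U x)_k = x_{k-1} (with x_0 := 0); so ||S|| = 16||U|| and sigma(S) = 16·sigma(U). ||S x||^2 = sum_{k≥1} |16x_k|^2 = 256||x||^2, so ||S|| = 16 and sigma(S) ⊂ {|z| ≤ 16}. For any |lambda| < 16, the equation (S - lambda I) x = 0 forces x_1 = 0, then 16x_k = lambda x_{k+1} ⇒ x = 0, so S has no eigenvalues. But (S - lambda I) is not surjective for |lambda| < 16: solving (S - lambda I) x = e_1 would require x_n proportional to (lambda/16)^(-n), which is not in l^2. So every |lambda| < 16 lies in the residual spectrum. The boundary |lambda| = 16 is in the approximate point spectrum (the spectrum is closed). Hence sigma(S) is the closed disk of radius 16.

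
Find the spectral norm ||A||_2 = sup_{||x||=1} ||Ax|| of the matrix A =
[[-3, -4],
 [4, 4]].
||A||_2 = sqrt((57 + sqrt(3185))/2) ≈ 7.5311 (= sqrt(largest eigenvalue of A^T A))

||A||_2 = sigma_max(A) = sqrt(lambda_max(A^T A)). Form the symmetric matrix M = A^T A =
[[25, 28],
 [28, 32]].
Its characteristic polynomial (trace, determinant of M give the coefficients) is
  p(λ) = det(λ I - M) = λ^2 - 57λ + 16.
For λ^2 - 57λ + 16 the discriminant is 3185. It is nonnegative but not a perfect square, so the roots are real and irrational: λ = (57 ± sqrt(3185))/2 ≈ 56.7179, 0.2821.
So the eigenvalues of A^T A are ≈ 0.2821, 56.7179 (all ≥ 0, as they must be for A^T A). The largest is λ_max = (57 + sqrt(3185))/2 ≈ 56.7179, hence ||A||_2 = sqrt(λ_max) = sqrt((57 + sqrt(3185))/2) ≈ 7.5311.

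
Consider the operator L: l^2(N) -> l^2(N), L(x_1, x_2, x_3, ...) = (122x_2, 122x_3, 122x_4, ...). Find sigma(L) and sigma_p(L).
sigma(L) = closed disk {z in C : |z| ≤ 122}; sigma_p(L) = open disk {z in C : |z| < 122}

Note L = 122·V where V is the unit left shift (V x)_k = x_{k+1}; so sigma(L) = 122·sigma(V) and ||L|| = 122||V||. ||L x||^2 = 14884sum_{k≥2} |x_k|^2 ≤ 14884||x||^2, with equality on {x : x_1 = 0}, so ||L|| = 122. For any lambda with |lambda| < 122, set r = lambda/122 (|r| < 1); the vector x = (1, r, r^2, ...) is in l^2 and satisfies L x = 122(r, r^2, ...) = lambda x, so lambda is an eigenvalue. On the boundary |lambda| = 122 the geometric series diverges, so no l^2 eigenvector exists, but these lambda lie in the approximate point spectrum. Hence sigma(L) is the closed disk of radius 122 and sigma_p(L) is the open disk.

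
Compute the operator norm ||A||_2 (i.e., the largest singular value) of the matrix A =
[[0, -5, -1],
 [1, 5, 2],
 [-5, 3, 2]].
||A||_2 ≈ 8.3674 (= sqrt(largest eigenvalue of A^T A))

||A||_2 = sigma_max(A) = sqrt(lambda_max(A^T A)). Form the symmetric matrix M = A^T A =
[[26, -10, -8],
 [-10, 59, 21],
 [-8, 21, 9]].
Its characteristic polynomial (trace, sum of principal 2x2 minors, determinant of M give the coefficients) is
  p(λ) = det(λ I - M) = λ^3 - 94λ^2 + 1694λ - 1024.
No integer candidate from the rational root theorem (±divisors of 1024) is a root, so the roots are irrational. The cubic discriminant is Δ = 5416104496 > 0, so there are three distinct real roots. p(0) = -1024 and p(1) = 577 have opposite signs, so a root lies in (0, 1); Newton's method refines it to λ ≈ 0.6261. p(23) = 379 and p(24) = -688 have opposite signs, so a root lies in (23, 24); Newton's method refines it to λ ≈ 23.3603. p(70) = -44 and p(71) = 3307 have opposite signs, so a root lies in (70, 71); Newton's method refines it to λ ≈ 70.0136. Check (Vieta): the three roots sum to 94, matching tr M = 94.
So the eigenvalues of A^T A are ≈ 0.6261, 23.3603, 70.0136 (all ≥ 0, as they must be for A^T A). The largest is λ_max ≈ 70.0136, hence ||A||_2 = sqrt(λ_max) ≈ 8.3674.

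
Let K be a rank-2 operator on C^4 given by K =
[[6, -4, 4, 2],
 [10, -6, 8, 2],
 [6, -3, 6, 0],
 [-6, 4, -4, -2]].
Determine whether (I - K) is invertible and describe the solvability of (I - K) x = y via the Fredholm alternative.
(I - K) is invertible (det(I - K) = -7 ≠ 0), so for every y in C^4 the equation (I - K) x = y has a unique solution.

K has rank 2 and factors as K = U V^T = u1 v1^T + u2 v2^T with u1 = (0, -2, -3, 0), v1 = (-2, 1, -2, 0), u2 = (2, 2, 0, -2), v2 = (3, -2, 2, 1) (multiplying out reproduces the displayed K). The nonzero eigenvalues of U V^T coincide with those of the 2 x 2 matrix G = V^T U = [[v1·u1, v1·u2], [v2·u1, v2·u2]] = [[4, -2], [-2, 0]], and by the Sylvester determinant identity det(I_4 - U V^T) = det(I_2 - V^T U) = det([[-3, 2], [2, 1]]) = (-3)(1) - (2)(2) = -7. (Direct check: I - K =
[[-5, 4, -4, -2],
 [-10, 7, -8, -2],
 [-6, 3, -5, 0],
 [6, -4, 4, 3]]
has determinant -7.) The finite-dimensional Fredholm alternative says: either (I - K) is invertible, or ker(I - K) ≠ {0} and then range(I - K) = ker((I - K)^*)^⊥, with dim ker(I - K) = dim ker((I - K)^*). Since det(I - K) ≠ 0, 1 is not an eigenvalue of K and ker(I - K) = {0}, so we are in the first case: for every y there is a unique x = (I - K)^(-1) y. (Explicitly, by the Woodbury identity, (I - U V^T)^(-1) = I + U (I_2 - G)^(-1) V^T.)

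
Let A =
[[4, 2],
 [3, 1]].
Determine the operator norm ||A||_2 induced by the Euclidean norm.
||A||_2 = sqrt((30 + sqrt(884))/2) ≈ 5.465 (= sqrt(largest eigenvalue of A^T A))

||A||_2 = sigma_max(A) = sqrt(lambda_max(A^T A)). Form the symmetric matrix M = A^T A =
[[25, 11],
 [11, 5]].
Its characteristic polynomial (trace, determinant of M give the coefficients) is
  p(λ) = det(λ I - M) = λ^2 - 30λ + 4.
For λ^2 - 30λ + 4 the discriminant is 884. It is nonnegative but not a perfect square, so the roots are real and irrational: λ = (30 ± sqrt(884))/2 ≈ 29.8661, 0.1339.
So the eigenvalues of A^T A are ≈ 0.1339, 29.8661 (all ≥ 0, as they must be for A^T A). The largest is λ_max = (30 + sqrt(884))/2 ≈ 29.8661, hence ||A||_2 = sqrt(λ_max) = sqrt((30 + sqrt(884))/2) ≈ 5.465.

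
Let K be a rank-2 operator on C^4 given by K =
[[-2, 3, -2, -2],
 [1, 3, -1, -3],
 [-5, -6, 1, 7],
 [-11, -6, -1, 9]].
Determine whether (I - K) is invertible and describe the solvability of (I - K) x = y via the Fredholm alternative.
(I - K) is invertible (det(I - K) = -49 ≠ 0), so for every y in C^4 the equation (I - K) x = y has a unique solution.

K has rank 2 and factors as K = U V^T = u1 v1^T + u2 v2^T with u1 = (1, 0, 1, 3), v1 = (-3, 0, -1, 1), u2 = (1, 1, -2, -2), v2 = (1, 3, -1, -3) (multiplying out reproduces the displayed K). The nonzero eigenvalues of U V^T coincide with those of the 2 x 2 matrix G = V^T U = [[v1·u1, v1·u2], [v2·u1, v2·u2]] = [[-1, -3], [-9, 12]], and by the Sylvester determinant identity det(I_4 - U V^T) = det(I_2 - V^T U) = det([[2, 3], [9, -11]]) = (2)(-11) - (3)(9) = -49. (Direct check: I - K =
[[3, -3, 2, 2],
 [-1, -2, 1, 3],
 [5, 6, 0, -7],
 [11, 6, 1, -8]]
has determinant -49.) The finite-dimensional Fredholm alternative says: either (I - K) is invertible, or ker(I - K) ≠ {0} and then range(I - K) = ker((I - K)^*)^⊥, with dim ker(I - K) = dim ker((I - K)^*). Since det(I - K) ≠ 0, 1 is not an eigenvalue of K and ker(I - K) = {0}, so we are in the first case: for every y there is a unique x = (I - K)^(-1) y. (Explicitly, by the Woodbury identity, (I - U V^T)^(-1) = I + U (I_2 - G)^(-1) V^T.)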